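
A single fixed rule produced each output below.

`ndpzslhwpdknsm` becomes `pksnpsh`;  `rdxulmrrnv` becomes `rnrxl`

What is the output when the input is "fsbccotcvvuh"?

cvhsco

The rule is to swap the front and back halves of the string, then keep every other character starting from the second (positions 2nd, 4th, 6th, ...).
Working it through for "fsbccotcvvuh": intermediate "tcvvuhfsbcco", final "cvhsco".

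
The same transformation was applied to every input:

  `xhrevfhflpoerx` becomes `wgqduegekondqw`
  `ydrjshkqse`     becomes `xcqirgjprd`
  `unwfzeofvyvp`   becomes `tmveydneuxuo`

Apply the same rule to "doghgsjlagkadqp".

cnfgfrikzfjzcpo

Rule — shift every letter 1 place backward in the alphabet (wrapping around).
So "doghgsjlagkadqp" becomes "cnfgfrikzfjzcpo".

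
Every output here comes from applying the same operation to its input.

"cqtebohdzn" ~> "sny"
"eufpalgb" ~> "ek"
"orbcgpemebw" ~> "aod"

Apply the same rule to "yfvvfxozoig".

uwn

The pattern: shift every letter 1 place backward in the alphabet (wrapping around), then keep one character in every 3, starting at position 3 (positions 3rd, 6th, 9th, ...).
Starting from "yfvvfxozoig": after the first operation, "xeuuewnynhf"; after the second, "uwn".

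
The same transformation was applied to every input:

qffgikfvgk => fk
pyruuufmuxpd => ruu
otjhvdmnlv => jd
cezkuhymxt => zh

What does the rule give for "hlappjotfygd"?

ajf

The rule is to delete the last 3 characters, then keep one character in every 3, starting at position 3 (positions 3rd, 6th, 9th, ...).
Applying both steps to "hlappjotfygd": "hlappjotf", then "ajf".
(Check on "cezkuhymxt": → "cezkuhy" → "zh" ✓)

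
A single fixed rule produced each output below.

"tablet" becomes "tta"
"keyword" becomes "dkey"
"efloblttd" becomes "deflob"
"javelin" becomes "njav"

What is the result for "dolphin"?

ndol

Looking at the pairs, the operation is to move the last character to the front, then delete the last 3 characters.
For "dolphin", step one produces "ndolphi"; step two turns that into "ndol".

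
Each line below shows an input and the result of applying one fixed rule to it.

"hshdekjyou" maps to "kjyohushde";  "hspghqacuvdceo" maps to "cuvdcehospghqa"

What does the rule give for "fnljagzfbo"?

gzfbfonlja

The rule is to swap the first and last characters, then swap the front and back halves of the string.
On "fnljagzfbo": the first step gives "onljagzfbf", and the second then gives "gzfbfonlja".
(Check on "hspghqacuvdceo": → "ospghqacuvdceh" → "cuvdcehospghqa" ✓)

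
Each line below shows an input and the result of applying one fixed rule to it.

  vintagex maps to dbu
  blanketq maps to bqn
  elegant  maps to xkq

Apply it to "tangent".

What's happening: shift every letter 3 places backward in the alphabet (wrapping around), then keep only the last 3 characters.
"tangent" → "qxkdbkq" → "bkq".

bkq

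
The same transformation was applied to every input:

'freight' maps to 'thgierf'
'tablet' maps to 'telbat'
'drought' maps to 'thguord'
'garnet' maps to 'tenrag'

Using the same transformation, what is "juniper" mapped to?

repinuj

Looking at the pairs, the operation is to reverse the string.
Doing the same to "juniper": "repinuj".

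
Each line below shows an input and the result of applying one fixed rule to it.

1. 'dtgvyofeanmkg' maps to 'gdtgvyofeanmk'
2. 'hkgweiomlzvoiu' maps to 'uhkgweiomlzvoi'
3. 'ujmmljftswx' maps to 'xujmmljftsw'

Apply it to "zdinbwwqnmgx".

xzdinbwwqnmg

The pattern: move the last character to the front.
Applying that to "zdinbwwqnmgx" gives "xzdinbwwqnmg".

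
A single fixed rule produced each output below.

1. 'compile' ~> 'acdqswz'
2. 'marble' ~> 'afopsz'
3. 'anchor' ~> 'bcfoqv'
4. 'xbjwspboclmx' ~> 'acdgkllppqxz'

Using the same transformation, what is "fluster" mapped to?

Each output is the input with this applied: shift every letter 12 places backward in the alphabet (wrapping around), then sort the characters into alphabetical order.
On "fluster": the first step gives "tzighsf", and the second then gives "fghistz".

fghistz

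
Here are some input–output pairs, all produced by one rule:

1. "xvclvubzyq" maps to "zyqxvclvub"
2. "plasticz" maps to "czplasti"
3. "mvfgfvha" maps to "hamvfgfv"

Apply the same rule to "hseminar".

arhsemin

The pattern: move the first 2 characters to the end (rotate left by 2), then swap the front and back halves of the string.
Starting from "hseminar": after the first operation, "eminarhs"; after the second, "arhsemin".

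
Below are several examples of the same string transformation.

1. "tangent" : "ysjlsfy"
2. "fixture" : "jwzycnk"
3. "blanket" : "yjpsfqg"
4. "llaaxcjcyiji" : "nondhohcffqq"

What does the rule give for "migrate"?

jyfwlnr

Rule — reverse the string, then shift every letter 5 places forward in the alphabet (wrapping around).
Starting from "migrate": after the first operation, "etargim"; after the second, "jyfwlnr".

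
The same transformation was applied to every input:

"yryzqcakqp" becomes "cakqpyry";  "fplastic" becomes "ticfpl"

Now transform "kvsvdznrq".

znrqkvs

The rule is to move the first 3 characters to the end (rotate left by 3), then delete the first 2 characters.
Working it through for "kvsvdznrq": intermediate "vdznrqkvs", final "znrqkvs".
(Check on "fplastic": → "asticfpl" → "ticfpl" ✓)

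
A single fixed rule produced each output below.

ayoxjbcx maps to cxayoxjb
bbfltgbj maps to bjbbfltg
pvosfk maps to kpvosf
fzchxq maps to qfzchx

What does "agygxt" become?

tagygx

In each case the input is transformed by: swap the front and back halves of the string, then move the first 2 characters to the end (rotate left by 2).
For "agygxt", step one produces "gxtagy"; step two turns that into "tagygx".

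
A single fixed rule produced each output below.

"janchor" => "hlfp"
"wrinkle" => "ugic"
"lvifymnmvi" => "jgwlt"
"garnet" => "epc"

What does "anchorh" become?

yamf

What's happening: shift every letter 2 places backward in the alphabet (wrapping around), then keep every other character starting from the first (positions 1st, 3rd, 5th, ...).
Applying both steps to "anchorh": "ylafmpf", then "yamf".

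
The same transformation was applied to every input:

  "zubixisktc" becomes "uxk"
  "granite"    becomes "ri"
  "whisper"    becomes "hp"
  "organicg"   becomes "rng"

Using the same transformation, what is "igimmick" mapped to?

gmk

Rule — keep one character in every 3, starting at position 2 (positions 2nd, 5th, 8th, ...).
For "igimmick" the result is "gmk".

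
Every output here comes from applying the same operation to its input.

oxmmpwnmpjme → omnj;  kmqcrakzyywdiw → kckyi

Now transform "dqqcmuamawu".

dcaw

What's happening: keep one character in every 3, starting at position 1 (positions 1st, 4th, 7th, ...).
Doing the same to "dqqcmuamawu": "dcaw".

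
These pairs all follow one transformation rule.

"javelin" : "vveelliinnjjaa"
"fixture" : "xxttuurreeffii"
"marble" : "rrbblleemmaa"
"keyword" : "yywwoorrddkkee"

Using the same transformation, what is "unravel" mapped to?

The rule is to move the first 2 characters to the end (rotate left by 2), then double every character.
Working it through for "unravel": intermediate "ravelun", final "rraavveelluunn".

rraavveelluunn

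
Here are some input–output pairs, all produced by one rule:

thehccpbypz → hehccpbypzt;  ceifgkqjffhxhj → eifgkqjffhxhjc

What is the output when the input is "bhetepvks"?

hetepvksb

Each output is the input with this applied: move the first character to the end.
Applying that to "bhetepvks" gives "hetepvksb".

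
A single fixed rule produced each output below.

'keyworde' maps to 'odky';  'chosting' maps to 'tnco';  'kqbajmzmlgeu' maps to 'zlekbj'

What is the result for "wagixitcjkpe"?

tjpwgx

The rule is to keep every other character starting from the first (positions 1st, 3rd, 5th, ...), then swap the front and back halves of the string.
Working it through for "wagixitcjkpe": intermediate "wgxtjp", final "tjpwgx".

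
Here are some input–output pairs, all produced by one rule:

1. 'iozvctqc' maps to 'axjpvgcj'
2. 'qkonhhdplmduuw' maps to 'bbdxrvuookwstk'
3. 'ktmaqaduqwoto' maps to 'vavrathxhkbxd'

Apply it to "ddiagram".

In each case the input is transformed by: shift every letter 7 places forward in the alphabet (wrapping around), then move the last 3 characters to the front (rotate right by 3).
For "ddiagram" the result is "yhtkkphn".

yhtkkphn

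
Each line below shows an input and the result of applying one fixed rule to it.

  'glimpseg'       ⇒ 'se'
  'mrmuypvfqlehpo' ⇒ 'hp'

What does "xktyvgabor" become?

The rule is to move the last 3 characters to the front (rotate right by 3), then keep only the first 2 characters.
So "xktyvgabor" becomes "bo".

bo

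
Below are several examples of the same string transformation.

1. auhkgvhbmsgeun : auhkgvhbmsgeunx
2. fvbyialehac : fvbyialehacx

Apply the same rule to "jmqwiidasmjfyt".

Each output is the input with this applied: append "x".
So "jmqwiidasmjfyt" becomes "jmqwiidasmjfytx".

jmqwiidasmjfytx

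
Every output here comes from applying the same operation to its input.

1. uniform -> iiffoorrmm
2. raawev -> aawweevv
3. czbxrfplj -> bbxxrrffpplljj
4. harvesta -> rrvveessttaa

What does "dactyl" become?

The rule is to delete the first 2 characters, then double every character.
"dactyl" → "ccttyyll".

ccttyyll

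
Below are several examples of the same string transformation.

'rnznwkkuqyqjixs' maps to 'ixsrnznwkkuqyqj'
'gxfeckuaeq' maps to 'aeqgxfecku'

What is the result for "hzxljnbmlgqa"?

gqahzxljnbml

In each case the input is transformed by: move the last 3 characters to the front (rotate right by 3).
"hzxljnbmlgqa" → "gqahzxljnbml".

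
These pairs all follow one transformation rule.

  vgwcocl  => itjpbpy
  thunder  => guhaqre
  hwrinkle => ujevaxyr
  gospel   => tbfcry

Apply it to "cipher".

pvcure

The transformation: shift every letter 13 places forward in the alphabet (wrapping around) — i.e. ROT13.
On "cipher" that produces "pvcure".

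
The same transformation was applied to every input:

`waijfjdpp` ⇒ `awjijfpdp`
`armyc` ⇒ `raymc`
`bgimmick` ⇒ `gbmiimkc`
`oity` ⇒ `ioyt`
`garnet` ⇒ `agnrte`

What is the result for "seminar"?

esimanr

The pattern: swap each adjacent pair of characters (1↔2, 3↔4, ...).
Applying that to "seminar" gives "esimanr".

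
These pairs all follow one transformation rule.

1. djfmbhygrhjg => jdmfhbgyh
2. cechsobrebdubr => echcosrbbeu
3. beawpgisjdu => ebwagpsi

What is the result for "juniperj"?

Looking at the pairs, the operation is to swap each adjacent pair of characters (1↔2, 3↔4, ...), then delete the last 3 characters.
For "juniperj", step one produces "ujinepjr"; step two turns that into "ujine".
(Check on "djfmbhygrhjg": → "jdmfhbgyhrgj" → "jdmfhbgyh" ✓)

ujine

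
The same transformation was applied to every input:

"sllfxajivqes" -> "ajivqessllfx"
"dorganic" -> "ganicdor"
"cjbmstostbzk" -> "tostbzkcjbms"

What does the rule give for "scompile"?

The pattern: move the last character to the front, then swap the front and back halves of the string.
On "scompile" that produces "mpilesco".

mpilesco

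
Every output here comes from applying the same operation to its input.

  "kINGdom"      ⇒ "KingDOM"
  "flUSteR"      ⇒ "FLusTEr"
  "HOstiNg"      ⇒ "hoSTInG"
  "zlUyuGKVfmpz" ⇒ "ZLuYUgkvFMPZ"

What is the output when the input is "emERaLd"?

EMerAlD

The rule is to flip the case of every letter.
Doing the same to "emERaLd": "EMerAlD".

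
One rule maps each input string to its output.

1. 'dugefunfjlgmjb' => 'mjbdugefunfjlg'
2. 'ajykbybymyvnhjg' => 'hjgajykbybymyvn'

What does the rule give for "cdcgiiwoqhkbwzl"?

What's happening: move the last 3 characters to the front (rotate right by 3).
So "cdcgiiwoqhkbwzl" becomes "wzlcdcgiiwoqhkb".

wzlcdcgiiwoqhkb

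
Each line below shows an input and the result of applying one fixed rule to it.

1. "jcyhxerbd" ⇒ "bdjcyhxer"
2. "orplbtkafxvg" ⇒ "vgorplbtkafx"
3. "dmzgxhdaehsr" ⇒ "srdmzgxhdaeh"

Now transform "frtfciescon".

onfrtfciesc

In each case the input is transformed by: move the last 2 characters to the front (rotate right by 2).
"frtfciescon" → "onfrtfciesc".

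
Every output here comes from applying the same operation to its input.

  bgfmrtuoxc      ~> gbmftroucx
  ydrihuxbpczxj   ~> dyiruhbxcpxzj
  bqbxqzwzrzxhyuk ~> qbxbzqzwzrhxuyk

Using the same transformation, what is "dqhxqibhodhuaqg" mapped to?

qdxhiqhbdouhqag

In each case the input is transformed by: swap each adjacent pair of characters (1↔2, 3↔4, ...).
For "dqhxqibhodhuaqg" the result is "qdxhiqhbdouhqag".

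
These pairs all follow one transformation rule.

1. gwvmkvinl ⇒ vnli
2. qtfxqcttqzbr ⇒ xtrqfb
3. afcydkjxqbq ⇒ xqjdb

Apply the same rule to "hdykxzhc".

The pattern: sort the characters into reverse alphabetical order, then keep every other character starting from the second (positions 2nd, 4th, 6th, ...).
Applying that to "hdykxzhc" gives "ykhc".

ykhc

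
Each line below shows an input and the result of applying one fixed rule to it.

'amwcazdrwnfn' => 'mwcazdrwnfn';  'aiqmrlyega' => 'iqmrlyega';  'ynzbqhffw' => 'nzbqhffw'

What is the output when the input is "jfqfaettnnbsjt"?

What's happening: delete the first character.
So "jfqfaettnnbsjt" becomes "fqfaettnnbsjt".

fqfaettnnbsjt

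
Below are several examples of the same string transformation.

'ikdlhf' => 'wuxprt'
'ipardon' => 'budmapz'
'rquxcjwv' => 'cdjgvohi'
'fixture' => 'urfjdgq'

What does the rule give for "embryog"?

yqdnaks

The pattern: swap each adjacent pair of characters (1↔2, 3↔4, ...), then shift every letter 12 places forward in the alphabet (wrapping around).
Applying both steps to "embryog": "merboyg", then "yqdnaks".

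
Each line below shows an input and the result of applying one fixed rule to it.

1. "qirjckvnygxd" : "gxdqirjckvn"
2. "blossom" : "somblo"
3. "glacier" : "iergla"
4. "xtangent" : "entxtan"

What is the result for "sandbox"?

In each case the input is transformed by: move the last 3 characters to the front (rotate right by 3), then delete the last character.
Starting from "sandbox": after the first operation, "boxsand"; after the second, "boxsan".
(Check on "glacier": → "ierglac" → "iergla" ✓)

boxsan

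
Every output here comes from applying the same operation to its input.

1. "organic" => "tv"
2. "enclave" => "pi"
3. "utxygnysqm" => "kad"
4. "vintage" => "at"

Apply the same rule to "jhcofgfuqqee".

ptdr

Looking at the pairs, the operation is to keep one character in every 3, starting at position 3 (positions 3rd, 6th, 9th, ...), then shift every letter 13 places forward in the alphabet (wrapping around) — i.e. ROT13.
For "jhcofgfuqqee", step one produces "cgqe"; step two turns that into "ptdr".
(Check on "organic": → "gi" → "tv" ✓)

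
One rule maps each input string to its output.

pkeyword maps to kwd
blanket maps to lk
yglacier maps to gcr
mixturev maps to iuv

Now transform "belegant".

egt

The pattern: keep one character in every 3, starting at position 2 (positions 2nd, 5th, 8th, ...).
On "belegant" that produces "egt".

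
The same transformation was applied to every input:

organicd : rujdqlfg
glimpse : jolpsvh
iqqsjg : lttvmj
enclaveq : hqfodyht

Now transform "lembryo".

ohpeubr

In each case the input is transformed by: shift every letter 3 places forward in the alphabet (wrapping around).
On "lembryo" that produces "ohpeubr".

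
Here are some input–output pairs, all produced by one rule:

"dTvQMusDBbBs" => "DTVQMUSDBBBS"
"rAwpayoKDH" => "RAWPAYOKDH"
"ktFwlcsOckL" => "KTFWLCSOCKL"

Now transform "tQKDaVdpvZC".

TQKDAVDPVZC

Looking at the pairs, the operation is to convert every letter to uppercase.
Doing the same to "tQKDaVdpvZC": "TQKDAVDPVZC".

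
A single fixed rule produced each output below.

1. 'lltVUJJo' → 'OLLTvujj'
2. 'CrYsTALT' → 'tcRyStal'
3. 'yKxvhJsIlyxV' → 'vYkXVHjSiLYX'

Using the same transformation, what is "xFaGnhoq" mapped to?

The rule is to flip the case of every letter, then move the last character to the front.
Doing the same to "xFaGnhoq": "QXfAgNHO".
(Check on "lltVUJJo": → "LLTvujjO" → "OLLTvujj" ✓)

QXfAgNHO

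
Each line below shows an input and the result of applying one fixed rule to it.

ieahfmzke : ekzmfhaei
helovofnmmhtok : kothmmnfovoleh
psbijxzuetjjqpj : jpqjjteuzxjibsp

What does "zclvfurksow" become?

woskrufvlcz

The pattern: reverse the string.
For "zclvfurksow" the result is "woskrufvlcz".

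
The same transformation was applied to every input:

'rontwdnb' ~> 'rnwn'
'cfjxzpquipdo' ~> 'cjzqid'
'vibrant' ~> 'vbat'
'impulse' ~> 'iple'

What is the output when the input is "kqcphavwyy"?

The rule is to keep every other character starting from the first (positions 1st, 3rd, 5th, ...).
Applying that to "kqcphavwyy" gives "kchvy".

kchvy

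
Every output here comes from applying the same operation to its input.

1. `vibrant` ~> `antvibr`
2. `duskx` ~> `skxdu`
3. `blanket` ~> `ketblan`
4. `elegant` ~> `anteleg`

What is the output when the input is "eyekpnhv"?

nhveyekp

The pattern: move the last 3 characters to the front (rotate right by 3).
So "eyekpnhv" becomes "nhveyekp".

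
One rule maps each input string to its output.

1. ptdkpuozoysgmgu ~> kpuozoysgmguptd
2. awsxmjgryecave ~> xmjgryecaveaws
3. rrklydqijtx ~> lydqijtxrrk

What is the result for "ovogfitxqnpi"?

gfitxqnpiovo

Each output is the input with this applied: move the first 3 characters to the end (rotate left by 3).
For "ovogfitxqnpi" the result is "gfitxqnpiovo".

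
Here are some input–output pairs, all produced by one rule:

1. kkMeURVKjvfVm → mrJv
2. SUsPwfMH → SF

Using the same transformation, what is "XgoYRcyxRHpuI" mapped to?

In each case the input is transformed by: flip the case of every letter, then keep one character in every 3, starting at position 3 (positions 3rd, 6th, 9th, ...).
Working it through for "XgoYRcyxRHpuI": intermediate "xGOyrCYXrhPUi", final "OCrU".

OCrU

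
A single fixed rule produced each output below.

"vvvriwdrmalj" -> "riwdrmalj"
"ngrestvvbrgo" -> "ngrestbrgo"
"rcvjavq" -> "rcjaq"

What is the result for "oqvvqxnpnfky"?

oqqxnpnfky

The rule is to remove every "v".
On "oqvvqxnpnfky" that produces "oqqxnpnfky".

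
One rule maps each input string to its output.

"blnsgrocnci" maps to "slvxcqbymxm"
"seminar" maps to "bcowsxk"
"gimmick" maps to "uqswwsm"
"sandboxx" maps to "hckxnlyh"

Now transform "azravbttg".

qkjbkfldd

Rule — shift every letter 10 places forward in the alphabet (wrapping around), then move the last character to the front.
Starting from "azravbttg": after the first operation, "kjbkflddq"; after the second, "qkjbkfldd".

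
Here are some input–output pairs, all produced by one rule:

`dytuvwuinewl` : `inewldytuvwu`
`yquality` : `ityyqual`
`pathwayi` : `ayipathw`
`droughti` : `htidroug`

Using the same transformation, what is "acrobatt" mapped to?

Each output is the input with this applied: move the first character to the end, then swap the front and back halves of the string.
On "acrobatt" that produces "attacrob".

attacrob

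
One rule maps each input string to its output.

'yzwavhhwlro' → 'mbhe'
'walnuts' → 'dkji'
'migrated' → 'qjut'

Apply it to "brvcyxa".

What's happening: shift every letter 10 places backward in the alphabet (wrapping around), then keep only the last 4 characters.
For "brvcyxa", step one produces "rhlsonq"; step two turns that into "sonq".

sonq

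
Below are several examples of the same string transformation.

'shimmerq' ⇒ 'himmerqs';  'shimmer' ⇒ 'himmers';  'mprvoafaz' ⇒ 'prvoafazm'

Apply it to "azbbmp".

zbbmpa

The transformation: move the first character to the end.
Doing the same to "azbbmp": "zbbmpa".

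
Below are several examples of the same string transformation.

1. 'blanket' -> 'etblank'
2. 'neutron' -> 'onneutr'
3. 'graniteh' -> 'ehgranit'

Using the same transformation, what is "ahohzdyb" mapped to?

ybahohzd

What's happening: move the last 2 characters to the front (rotate right by 2).
So "ahohzdyb" becomes "ybahohzd".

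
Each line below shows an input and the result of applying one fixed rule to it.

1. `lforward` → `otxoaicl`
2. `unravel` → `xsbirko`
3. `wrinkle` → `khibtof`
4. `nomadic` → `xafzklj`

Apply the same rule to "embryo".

What's happening: move the first 3 characters to the end (rotate left by 3), then shift every letter 3 places backward in the alphabet (wrapping around).
"embryo" → "ovlbjy".

ovlbjy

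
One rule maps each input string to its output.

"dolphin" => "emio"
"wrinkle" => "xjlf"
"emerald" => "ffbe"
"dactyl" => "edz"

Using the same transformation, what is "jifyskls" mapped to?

kgtm

The pattern: keep every other character starting from the first (positions 1st, 3rd, 5th, ...), then shift every letter 1 place forward in the alphabet (wrapping around).
Starting from "jifyskls": after the first operation, "jfsl"; after the second, "kgtm".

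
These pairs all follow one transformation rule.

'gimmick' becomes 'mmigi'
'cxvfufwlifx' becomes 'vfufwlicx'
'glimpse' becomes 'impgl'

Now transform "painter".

Each output is the input with this applied: delete the last 2 characters, then move the first 2 characters to the end (rotate left by 2).
For "painter", step one produces "paint"; step two turns that into "intpa".

intpa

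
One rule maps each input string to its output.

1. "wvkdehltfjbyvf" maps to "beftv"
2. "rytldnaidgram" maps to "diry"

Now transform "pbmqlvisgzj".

The rule is to keep one character in every 3, starting at position 2 (positions 2nd, 5th, 8th, ...), then sort the characters into alphabetical order.
"pbmqlvisgzj" → "blsj" → "bjls".
(Check on "rytldnaidgram": → "ydir" → "diry" ✓)

bjls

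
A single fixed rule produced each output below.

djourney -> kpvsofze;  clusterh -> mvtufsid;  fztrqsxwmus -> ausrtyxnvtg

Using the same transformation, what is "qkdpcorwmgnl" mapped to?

leqdpsxnhomr

In each case the input is transformed by: shift every letter 1 place forward in the alphabet (wrapping around), then move the first character to the end.
For "qkdpcorwmgnl", step one produces "rleqdpsxnhom"; step two turns that into "leqdpsxnhomr".
(Check on "fztrqsxwmus": → "gausrtyxnvt" → "ausrtyxnvtg" ✓)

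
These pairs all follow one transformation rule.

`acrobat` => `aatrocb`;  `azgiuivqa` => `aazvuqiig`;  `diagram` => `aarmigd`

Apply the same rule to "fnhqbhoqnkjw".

In each case the input is transformed by: sort the characters into reverse alphabetical order, then move the last 2 characters to the front (rotate right by 2).
Applying both steps to "fnhqbhoqnkjw": "wqqonnkjhhfb", then "fbwqqonnkjhh".

fbwqqonnkjhh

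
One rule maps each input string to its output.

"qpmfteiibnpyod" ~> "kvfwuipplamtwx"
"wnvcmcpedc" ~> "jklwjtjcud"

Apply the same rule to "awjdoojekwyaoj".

The pattern: reverse the string, then shift every letter 7 places forward in the alphabet (wrapping around).
Starting from "awjdoojekwyaoj": after the first operation, "joaywkejoodjwa"; after the second, "qvhfdrlqvvkqdh".

qvhfdrlqvvkqdh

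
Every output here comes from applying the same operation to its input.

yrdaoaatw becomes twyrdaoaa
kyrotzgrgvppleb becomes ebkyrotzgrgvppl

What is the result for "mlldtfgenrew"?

Each output is the input with this applied: move the last 2 characters to the front (rotate right by 2).
For "mlldtfgenrew" the result is "ewmlldtfgenr".

ewmlldtfgenr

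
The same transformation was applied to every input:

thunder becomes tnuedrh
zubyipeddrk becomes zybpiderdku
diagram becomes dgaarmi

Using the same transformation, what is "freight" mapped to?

Looking at the pairs, the operation is to swap each adjacent pair of characters (1↔2, 3↔4, ...), then move the first character to the end.
So "freight" becomes "fiehgtr".

fiehgtr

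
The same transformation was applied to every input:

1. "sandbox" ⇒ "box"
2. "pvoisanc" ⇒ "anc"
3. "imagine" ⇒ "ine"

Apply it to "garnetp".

etp

Each output is the input with this applied: keep only the last 3 characters.
So "garnetp" becomes "etp".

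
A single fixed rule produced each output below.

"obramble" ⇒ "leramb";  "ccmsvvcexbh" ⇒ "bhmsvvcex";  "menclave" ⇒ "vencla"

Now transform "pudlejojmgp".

gpdlejojm

What's happening: delete the first 2 characters, then move the last 2 characters to the front (rotate right by 2).
On "pudlejojmgp": the first step gives "dlejojmgp", and the second then gives "gpdlejojm".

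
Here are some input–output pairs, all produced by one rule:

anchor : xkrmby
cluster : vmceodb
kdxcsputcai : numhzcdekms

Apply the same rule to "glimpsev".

vqwsczfo

The transformation: shift every letter 10 places forward in the alphabet (wrapping around), then swap each adjacent pair of characters (1↔2, 3↔4, ...).
Applying that to "glimpsev" gives "vqwsczfo".
(Check on "anchor": → "kxmryb" → "xkrmby" ✓)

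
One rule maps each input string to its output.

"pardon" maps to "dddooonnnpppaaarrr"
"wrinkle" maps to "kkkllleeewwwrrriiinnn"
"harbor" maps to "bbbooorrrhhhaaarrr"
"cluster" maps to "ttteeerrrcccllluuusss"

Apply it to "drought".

The rule is to move the last 3 characters to the front (rotate right by 3), then repeat every character 3 times.
For "drought" the result is "ggghhhtttdddrrrooouuu".

ggghhhtttdddrrrooouuu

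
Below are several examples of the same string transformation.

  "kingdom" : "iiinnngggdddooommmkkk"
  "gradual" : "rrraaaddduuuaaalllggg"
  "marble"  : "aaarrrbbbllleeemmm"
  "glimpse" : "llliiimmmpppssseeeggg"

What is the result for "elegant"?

llleeegggaaannnttteee

The pattern: repeat every character 3 times, then move the first 3 characters to the end (rotate left by 3).
Starting from "elegant": after the first operation, "eeellleeegggaaannnttt"; after the second, "llleeegggaaannnttteee".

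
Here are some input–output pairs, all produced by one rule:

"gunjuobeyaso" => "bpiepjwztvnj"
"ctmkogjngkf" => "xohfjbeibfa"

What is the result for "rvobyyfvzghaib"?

mqjwttaqubcvdw

The transformation: shift every letter 5 places backward in the alphabet (wrapping around).
Doing the same to "rvobyyfvzghaib": "mqjwttaqubcvdw".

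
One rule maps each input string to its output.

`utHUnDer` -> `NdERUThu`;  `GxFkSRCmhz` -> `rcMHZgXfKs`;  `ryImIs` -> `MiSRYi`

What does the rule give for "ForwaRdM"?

ArDmfORW

The rule is to flip the case of every letter, then swap the front and back halves of the string.
Applying that to "ForwaRdM" gives "ArDmfORW".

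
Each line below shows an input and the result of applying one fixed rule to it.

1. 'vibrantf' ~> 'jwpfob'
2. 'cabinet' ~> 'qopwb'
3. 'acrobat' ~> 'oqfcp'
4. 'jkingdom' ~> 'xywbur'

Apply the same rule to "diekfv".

rwsy

In each case the input is transformed by: shift every letter 12 places backward in the alphabet (wrapping around), then delete the last 2 characters.
"diekfv" → "rwsytj" → "rwsy".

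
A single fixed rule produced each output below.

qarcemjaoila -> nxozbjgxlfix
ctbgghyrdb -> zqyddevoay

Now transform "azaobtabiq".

In each case the input is transformed by: shift every letter 3 places backward in the alphabet (wrapping around).
Doing the same to "azaobtabiq": "xwxlyqxyfn".

xwxlyqxyfn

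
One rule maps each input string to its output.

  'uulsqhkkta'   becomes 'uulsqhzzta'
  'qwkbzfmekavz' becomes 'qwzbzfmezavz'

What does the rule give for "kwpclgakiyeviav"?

zwpclgaziyeviav

The pattern: replace every "k" with "z".
Doing the same to "kwpclgakiyeviav": "zwpclgaziyeviav".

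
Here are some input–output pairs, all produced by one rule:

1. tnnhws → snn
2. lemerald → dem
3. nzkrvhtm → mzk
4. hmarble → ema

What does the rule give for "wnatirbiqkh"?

hna

Looking at the pairs, the operation is to swap the first and last characters, then keep only the first 3 characters.
Working it through for "wnatirbiqkh": intermediate "hnatirbiqkw", final "hna".
(Check on "lemerald": → "demerall" → "dem" ✓)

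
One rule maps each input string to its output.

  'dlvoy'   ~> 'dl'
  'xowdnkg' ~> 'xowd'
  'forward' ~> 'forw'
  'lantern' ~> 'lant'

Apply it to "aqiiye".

Each output is the input with this applied: delete the last 3 characters.
Applying that to "aqiiye" gives "aqi".

aqi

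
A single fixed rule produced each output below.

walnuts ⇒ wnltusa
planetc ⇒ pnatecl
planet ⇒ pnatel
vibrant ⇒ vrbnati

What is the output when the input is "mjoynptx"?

Rule — swap each adjacent pair of characters (1↔2, 3↔4, ...), then move the first character to the end.
Starting from "mjoynptx": after the first operation, "jmyopnxt"; after the second, "myopnxtj".

myopnxtj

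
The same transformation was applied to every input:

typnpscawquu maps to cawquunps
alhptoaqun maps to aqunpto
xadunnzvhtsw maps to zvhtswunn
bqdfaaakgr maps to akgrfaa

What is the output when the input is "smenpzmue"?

Each output is the input with this applied: delete the first 3 characters, then move the first 3 characters to the end (rotate left by 3).
Working it through for "smenpzmue": intermediate "npzmue", final "muenpz".
(Check on "typnpscawquu": → "npscawquu" → "cawquunps" ✓)

muenpz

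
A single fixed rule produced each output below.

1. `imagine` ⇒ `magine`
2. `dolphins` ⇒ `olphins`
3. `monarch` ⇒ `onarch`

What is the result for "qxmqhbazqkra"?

Looking at the pairs, the operation is to delete the first character.
On "qxmqhbazqkra" that produces "xmqhbazqkra".

xmqhbazqkra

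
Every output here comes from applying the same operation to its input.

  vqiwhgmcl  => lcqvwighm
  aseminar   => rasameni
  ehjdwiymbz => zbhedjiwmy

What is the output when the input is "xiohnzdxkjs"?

In each case the input is transformed by: move the last 2 characters to the front (rotate right by 2), then swap each adjacent pair of characters (1↔2, 3↔4, ...).
For "xiohnzdxkjs", step one produces "jsxiohnzdxk"; step two turns that into "sjixhoznxdk".
(Check on "aseminar": → "arasemin" → "rasameni" ✓)

sjixhoznxdk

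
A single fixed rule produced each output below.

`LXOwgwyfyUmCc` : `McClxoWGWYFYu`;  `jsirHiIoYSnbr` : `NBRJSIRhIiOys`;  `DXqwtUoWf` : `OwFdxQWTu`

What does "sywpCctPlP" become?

pLpSYWPcCT

Looking at the pairs, the operation is to flip the case of every letter, then move the last 3 characters to the front (rotate right by 3).
On "sywpCctPlP": the first step gives "SYWPcCTpLp", and the second then gives "pLpSYWPcCT".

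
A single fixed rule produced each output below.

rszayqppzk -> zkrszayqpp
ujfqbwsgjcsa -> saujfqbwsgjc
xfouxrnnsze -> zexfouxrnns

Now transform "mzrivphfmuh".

Looking at the pairs, the operation is to move the last 2 characters to the front (rotate right by 2).
Doing the same to "mzrivphfmuh": "uhmzrivphfm".

uhmzrivphfm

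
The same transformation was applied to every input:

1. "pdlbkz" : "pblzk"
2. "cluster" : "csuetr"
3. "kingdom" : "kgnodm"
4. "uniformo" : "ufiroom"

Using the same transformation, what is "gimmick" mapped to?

The transformation: swap each adjacent pair of characters (1↔2, 3↔4, ...), then delete the first character.
Working it through for "gimmick": intermediate "igmmcik", final "gmmcik".

gmmcik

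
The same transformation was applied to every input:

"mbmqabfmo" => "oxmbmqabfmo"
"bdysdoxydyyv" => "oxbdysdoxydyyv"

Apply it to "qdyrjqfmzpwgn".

oxqdyrjqfmzpwgn

In each case the input is transformed by: prepend "ox".
Applying that to "qdyrjqfmzpwgn" gives "oxqdyrjqfmzpwgn".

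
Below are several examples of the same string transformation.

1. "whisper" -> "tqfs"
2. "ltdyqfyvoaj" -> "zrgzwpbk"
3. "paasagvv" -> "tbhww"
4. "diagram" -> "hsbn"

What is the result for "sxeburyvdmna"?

What's happening: shift every letter 1 place forward in the alphabet (wrapping around), then delete the first 3 characters.
"sxeburyvdmna" → "tyfcvszwenob" → "cvszwenob".

cvszwenob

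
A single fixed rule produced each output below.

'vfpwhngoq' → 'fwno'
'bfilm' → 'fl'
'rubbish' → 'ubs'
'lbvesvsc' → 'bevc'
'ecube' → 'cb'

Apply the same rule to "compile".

opl

In each case the input is transformed by: keep every other character starting from the second (positions 2nd, 4th, 6th, ...).
So "compile" becomes "opl".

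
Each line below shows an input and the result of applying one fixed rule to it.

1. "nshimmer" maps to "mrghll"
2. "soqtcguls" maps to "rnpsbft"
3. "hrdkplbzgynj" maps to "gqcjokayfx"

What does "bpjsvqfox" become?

The transformation: shift every letter 1 place backward in the alphabet (wrapping around), then delete the last 2 characters.
On "bpjsvqfox": the first step gives "aoirupenw", and the second then gives "aoirupe".

aoirupe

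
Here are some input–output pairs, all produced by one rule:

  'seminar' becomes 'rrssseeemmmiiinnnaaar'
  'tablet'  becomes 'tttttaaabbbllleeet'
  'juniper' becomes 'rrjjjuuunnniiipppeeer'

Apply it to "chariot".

ttccchhhaaarrriiiooot

Looking at the pairs, the operation is to repeat every character 3 times, then move the last 2 characters to the front (rotate right by 2).
Applying both steps to "chariot": "ccchhhaaarrriiiooottt", then "ttccchhhaaarrriiiooot".
(Check on "seminar": → "ssseeemmmiiinnnaaarrr" → "rrssseeemmmiiinnnaaar" ✓)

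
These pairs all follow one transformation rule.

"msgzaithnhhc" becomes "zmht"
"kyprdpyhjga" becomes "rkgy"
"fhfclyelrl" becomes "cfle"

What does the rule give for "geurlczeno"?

rgoz

Looking at the pairs, the operation is to keep one character in every 3, starting at position 1 (positions 1st, 4th, 7th, ...), then swap each adjacent pair of characters (1↔2, 3↔4, ...).
Applying both steps to "geurlczeno": "grzo", then "rgoz".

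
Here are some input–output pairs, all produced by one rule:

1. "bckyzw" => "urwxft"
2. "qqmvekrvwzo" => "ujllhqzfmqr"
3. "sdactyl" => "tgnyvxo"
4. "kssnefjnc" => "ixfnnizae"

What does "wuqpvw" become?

qrrplk

The pattern: move the last 2 characters to the front (rotate right by 2), then shift every letter 5 places backward in the alphabet (wrapping around).
For "wuqpvw", step one produces "vwwuqp"; step two turns that into "qrrplk".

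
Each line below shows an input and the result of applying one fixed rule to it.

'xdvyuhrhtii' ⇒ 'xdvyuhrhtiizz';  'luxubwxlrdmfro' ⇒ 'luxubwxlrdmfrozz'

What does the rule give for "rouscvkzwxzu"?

rouscvkzwxzuzz

The rule is to append "zz".
Applying that to "rouscvkzwxzu" gives "rouscvkzwxzuzz".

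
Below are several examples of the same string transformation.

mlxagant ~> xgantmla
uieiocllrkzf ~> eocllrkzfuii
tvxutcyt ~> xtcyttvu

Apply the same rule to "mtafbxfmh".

The pattern: move the first 3 characters to the end (rotate left by 3), then swap the first and last characters.
"mtafbxfmh" → "fbxfmhmta" → "abxfmhmtf".
(Check on "mlxagant": → "agantmlx" → "xgantmla" ✓)

abxfmhmtf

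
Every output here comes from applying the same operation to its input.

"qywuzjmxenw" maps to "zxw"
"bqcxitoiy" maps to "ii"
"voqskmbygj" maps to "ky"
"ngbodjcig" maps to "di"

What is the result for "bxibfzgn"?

fn

In each case the input is transformed by: keep one character in every 3, starting at position 2 (positions 2nd, 5th, 8th, ...), then delete the first character.
For "bxibfzgn" the result is "fn".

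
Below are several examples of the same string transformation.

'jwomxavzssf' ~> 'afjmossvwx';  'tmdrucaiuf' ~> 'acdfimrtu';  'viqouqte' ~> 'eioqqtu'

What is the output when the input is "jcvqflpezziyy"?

cefijlpqvyyz

The transformation: sort the characters into alphabetical order, then delete the last character.
On "jcvqflpezziyy": the first step gives "cefijlpqvyyzz", and the second then gives "cefijlpqvyyz".
(Check on "tmdrucaiuf": → "acdfimrtuu" → "acdfimrtu" ✓)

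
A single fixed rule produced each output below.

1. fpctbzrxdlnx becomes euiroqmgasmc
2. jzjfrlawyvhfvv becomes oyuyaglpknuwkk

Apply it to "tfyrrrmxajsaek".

uignggmbypphzt

The pattern: shift every letter 11 places backward in the alphabet (wrapping around), then swap each adjacent pair of characters (1↔2, 3↔4, ...).
Doing the same to "tfyrrrmxajsaek": "uignggmbypphzt".
(Check on "fpctbzrxdlnx": → "ueriqogmsacm" → "euiroqmgasmc" ✓)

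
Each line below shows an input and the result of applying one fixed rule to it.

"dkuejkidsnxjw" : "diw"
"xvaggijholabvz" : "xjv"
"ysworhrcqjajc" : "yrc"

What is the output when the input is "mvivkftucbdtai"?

mta

The pattern: keep one character in every 3, starting at position 1 (positions 1st, 4th, 7th, ...), then keep every other character starting from the first (positions 1st, 3rd, 5th, ...).
For "mvivkftucbdtai", step one produces "mvtba"; step two turns that into "mta".
(Check on "ysworhrcqjajc": → "yorjc" → "yrc" ✓)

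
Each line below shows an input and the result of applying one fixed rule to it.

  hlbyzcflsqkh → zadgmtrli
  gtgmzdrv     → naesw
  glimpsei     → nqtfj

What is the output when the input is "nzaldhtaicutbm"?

The pattern: shift every letter 1 place forward in the alphabet (wrapping around), then delete the first 3 characters.
Starting from "nzaldhtaicutbm": after the first operation, "oabmeiubjdvucn"; after the second, "meiubjdvucn".

meiubjdvucn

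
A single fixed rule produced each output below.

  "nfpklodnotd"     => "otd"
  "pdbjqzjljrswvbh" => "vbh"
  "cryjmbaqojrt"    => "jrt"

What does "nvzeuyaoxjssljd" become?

What's happening: keep only the last 3 characters.
So "nvzeuyaoxjssljd" becomes "ljd".

ljd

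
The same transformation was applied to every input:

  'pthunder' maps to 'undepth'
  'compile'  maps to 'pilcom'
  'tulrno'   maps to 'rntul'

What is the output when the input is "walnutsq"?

nutswal

In each case the input is transformed by: delete the last character, then move the first 3 characters to the end (rotate left by 3).
For "walnutsq", step one produces "walnuts"; step two turns that into "nutswal".
(Check on "pthunder": → "pthunde" → "undepth" ✓)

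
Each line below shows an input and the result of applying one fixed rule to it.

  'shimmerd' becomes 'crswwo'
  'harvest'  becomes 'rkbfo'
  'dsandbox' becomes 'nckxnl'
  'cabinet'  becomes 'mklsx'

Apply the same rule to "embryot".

In each case the input is transformed by: shift every letter 10 places forward in the alphabet (wrapping around), then delete the last 2 characters.
For "embryot" the result is "owlbi".

owlbi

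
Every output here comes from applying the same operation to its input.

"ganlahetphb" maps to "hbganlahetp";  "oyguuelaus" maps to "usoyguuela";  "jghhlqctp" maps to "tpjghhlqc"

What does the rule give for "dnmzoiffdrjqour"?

urdnmzoiffdrjqo

The pattern: move the last 2 characters to the front (rotate right by 2).
Applying that to "dnmzoiffdrjqour" gives "urdnmzoiffdrjqo".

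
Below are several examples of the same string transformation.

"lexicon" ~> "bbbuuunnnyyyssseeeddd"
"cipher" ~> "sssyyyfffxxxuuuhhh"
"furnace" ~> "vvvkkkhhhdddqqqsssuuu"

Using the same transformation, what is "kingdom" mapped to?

The rule is to shift every letter 10 places backward in the alphabet (wrapping around), then repeat every character 3 times.
For "kingdom", step one produces "aydwtec"; step two turns that into "aaayyydddwwwttteeeccc".
(Check on "lexicon": → "bunysed" → "bbbuuunnnyyyssseeeddd" ✓)

aaayyydddwwwttteeeccc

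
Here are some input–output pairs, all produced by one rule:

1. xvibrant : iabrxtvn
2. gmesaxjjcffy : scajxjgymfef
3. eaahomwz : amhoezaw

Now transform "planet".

The transformation: take characters alternately from the front and the back (1st, last, 2nd, 2nd-last, ...), then swap the front and back halves of the string.
Starting from "planet": after the first operation, "ptlean"; after the second, "eanptl".

eanptl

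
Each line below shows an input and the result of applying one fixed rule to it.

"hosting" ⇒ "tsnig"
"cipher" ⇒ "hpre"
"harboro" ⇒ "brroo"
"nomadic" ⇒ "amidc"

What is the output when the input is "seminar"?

What's happening: delete the first 2 characters, then swap each adjacent pair of characters (1↔2, 3↔4, ...).
"seminar" → "minar" → "imanr".

imanr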